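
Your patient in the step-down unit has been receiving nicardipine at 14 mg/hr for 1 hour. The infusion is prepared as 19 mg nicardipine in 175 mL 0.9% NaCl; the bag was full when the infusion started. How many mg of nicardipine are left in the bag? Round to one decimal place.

5.0 mg

Concentration = 19 mg ÷ 175 mL = 0.1085714 mg/mL
Rate = 14 mg/hr ÷ 0.1085714 mg/mL = 128.9474 mL/hr
Volume infused = 128.9474 mL/hr × 1 hr = 128.9474 mL
Volume remaining = 175 − 128.9474 = 46.05263 mL
Drug remaining = 46.05263 mL × 0.1085714 mg/mL = 5 mg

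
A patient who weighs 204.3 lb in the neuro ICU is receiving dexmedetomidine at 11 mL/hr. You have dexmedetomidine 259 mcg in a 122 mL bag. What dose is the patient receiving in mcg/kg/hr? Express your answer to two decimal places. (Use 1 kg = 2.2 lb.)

Weight = 204.3 lb ÷ 2.2 lb/kg = 92.86364 kg
Concentration = 259 mcg ÷ 122 mL = 2.122951 mcg/mL
Drug rate = 11 mL/hr × 2.122951 mcg/mL = 23.35246 mcg/hr
23.35246 mcg/hr ÷ 92.86364 kg = 0.2514704 mcg/kg/hr

0.25 mcg/kg/hr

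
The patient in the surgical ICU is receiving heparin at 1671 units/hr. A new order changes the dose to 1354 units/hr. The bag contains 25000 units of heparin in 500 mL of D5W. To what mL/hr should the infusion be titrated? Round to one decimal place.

Concentration = 25000 units ÷ 500 mL = 50 units/mL
Rate = 1354 units/hr ÷ 50 units/mL = 27.08 mL/hr

27.1 mL/hr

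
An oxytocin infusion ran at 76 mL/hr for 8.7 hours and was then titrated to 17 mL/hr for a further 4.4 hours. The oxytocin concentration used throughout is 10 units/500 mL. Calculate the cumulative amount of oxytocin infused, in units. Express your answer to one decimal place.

Concentration = 10 units ÷ 500 mL = 0.02 units/mL
Stage 1: 76 mL/hr × 8.7 hr = 661.2 mL → 661.2 mL × 0.02 units/mL = 13.224 units
Stage 2: 17 mL/hr × 4.4 hr = 74.8 mL → 74.8 mL × 0.02 units/mL = 1.496 units
Total = 13.224 + 1.496 = 14.72 units

14.7 units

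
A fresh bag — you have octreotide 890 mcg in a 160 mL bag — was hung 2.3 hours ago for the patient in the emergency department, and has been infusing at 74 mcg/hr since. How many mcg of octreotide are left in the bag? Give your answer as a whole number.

720 mcg

Concentration = 890 mcg ÷ 160 mL = 5.5625 mcg/mL
Rate = 74 mcg/hr ÷ 5.5625 mcg/mL = 13.30337 mL/hr
Volume infused = 13.30337 mL/hr × 2.3 hr = 30.59775 mL
Volume remaining = 160 − 30.59775 = 129.4022 mL
Drug remaining = 129.4022 mL × 5.5625 mcg/mL = 719.8 mcg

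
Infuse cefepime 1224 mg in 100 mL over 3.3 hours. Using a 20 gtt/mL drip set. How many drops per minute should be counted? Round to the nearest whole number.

10 gtt/min

100 mL ÷ (3.3 hr × 60 = 198 min) = 0.5050505 mL/min
0.5050505 mL/min × 20 gtt/mL = 10.10101 gtt/min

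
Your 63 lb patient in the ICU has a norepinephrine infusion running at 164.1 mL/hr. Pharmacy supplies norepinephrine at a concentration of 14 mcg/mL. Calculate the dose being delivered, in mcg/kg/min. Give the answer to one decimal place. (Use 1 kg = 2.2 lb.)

Weight = 63 lb ÷ 2.2 lb/kg = 28.63636 kg
Drug rate = 164.1 mL/hr × 14 mcg/mL = 2297.4 mcg/hr
2297.4 mcg/hr ÷ 60 min/hr = 38.29 mcg/min
38.29 mcg/min ÷ 28.63636 kg = 1.337111 mcg/kg/min

1.3 mcg/kg/min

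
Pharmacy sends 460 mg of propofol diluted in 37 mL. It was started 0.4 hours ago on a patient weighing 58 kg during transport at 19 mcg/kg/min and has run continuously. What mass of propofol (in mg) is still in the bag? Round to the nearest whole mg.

434 mg

Dose = 19 mcg/kg/min × 58 kg = 1102 mcg/min
1102 mcg/min × 60 min/hr = 66120 mcg/hr
Concentration = 460 mg ÷ 37 mL = 12.43243 mg/mL = 12432.43 mcg/mL
Rate = 66120 mcg/hr ÷ 12432.43 mcg/mL = 5.318348 mL/hr
Volume infused = 5.318348 mL/hr × 0.4 hr = 2.127339 mL
Volume remaining = 37 − 2.127339 = 34.87266 mL
Drug remaining = 34.87266 mL × 12432.43 mcg/mL = 433552 mcg = 433.552 mg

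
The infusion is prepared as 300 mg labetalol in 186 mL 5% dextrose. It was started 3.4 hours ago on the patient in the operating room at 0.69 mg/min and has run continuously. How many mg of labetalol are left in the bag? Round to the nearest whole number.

159 mg

0.69 mg/min × 60 min/hr = 41.4 mg/hr
Concentration = 300 mg ÷ 186 mL = 1.612903 mg/mL
Rate = 41.4 mg/hr ÷ 1.612903 mg/mL = 25.668 mL/hr
Volume infused = 25.668 mL/hr × 3.4 hr = 87.2712 mL
Volume remaining = 186 − 87.2712 = 98.7288 mL
Drug remaining = 98.7288 mL × 1.612903 mg/mL = 159.24 mg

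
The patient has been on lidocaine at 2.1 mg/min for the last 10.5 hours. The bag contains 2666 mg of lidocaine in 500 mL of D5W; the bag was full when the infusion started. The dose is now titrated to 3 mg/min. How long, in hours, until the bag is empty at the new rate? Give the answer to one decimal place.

Initial rate:
2.1 mg/min × 60 min/hr = 126 mg/hr
Concentration = 2666 mg ÷ 500 mL = 5.332 mg/mL
Rate = 126 mg/hr ÷ 5.332 mg/mL = 23.63091 mL/hr
Volume infused so far = 23.63091 mL/hr × 10.5 hr = 248.1245 mL
Volume remaining = 500 − 248.1245 = 251.8755 mL
New rate:
3 mg/min × 60 min/hr = 180 mg/hr
Rate = 180 mg/hr ÷ 5.332 mg/mL = 33.75844 mL/hr
Time remaining = 251.8755 mL ÷ 33.75844 mL/hr = 7.461111 hr

7.5 hours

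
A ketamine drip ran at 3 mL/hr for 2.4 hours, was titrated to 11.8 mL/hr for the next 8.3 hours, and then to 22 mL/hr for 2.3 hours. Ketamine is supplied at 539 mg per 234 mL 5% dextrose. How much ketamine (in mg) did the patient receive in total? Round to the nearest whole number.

359 mg

Concentration = 539 mg ÷ 234 mL = 2.303419 mg/mL
Stage 1: 3 mL/hr × 2.4 hr = 7.2 mL → 7.2 mL × 2.303419 mg/mL = 16.58462 mg
Stage 2: 11.8 mL/hr × 8.3 hr = 97.94 mL → 97.94 mL × 2.303419 mg/mL = 225.5968 mg
Stage 3: 22 mL/hr × 2.3 hr = 50.6 mL → 50.6 mL × 2.303419 mg/mL = 116.553 mg
Total = 16.58462 + 225.5968 + 116.553 = 358.7344 mg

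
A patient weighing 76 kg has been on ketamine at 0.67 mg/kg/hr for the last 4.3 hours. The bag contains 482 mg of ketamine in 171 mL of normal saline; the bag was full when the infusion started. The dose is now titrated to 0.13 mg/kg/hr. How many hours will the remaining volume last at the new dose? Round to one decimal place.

26.6 hours

Initial rate:
Dose = 0.67 mg/kg/hr × 76 kg = 50.92 mg/hr
Concentration = 482 mg ÷ 171 mL = 2.818713 mg/mL
Rate = 50.92 mg/hr ÷ 2.818713 mg/mL = 18.06498 mL/hr
Volume infused so far = 18.06498 mL/hr × 4.3 hr = 77.67941 mL
Volume remaining = 171 − 77.67941 = 93.32059 mL
New rate:
Dose = 0.13 mg/kg/hr × 76 kg = 9.88 mg/hr
Rate = 9.88 mg/hr ÷ 2.818713 mg/mL = 3.505145 mL/hr
Time remaining = 93.32059 mL ÷ 3.505145 mL/hr = 26.62389 hr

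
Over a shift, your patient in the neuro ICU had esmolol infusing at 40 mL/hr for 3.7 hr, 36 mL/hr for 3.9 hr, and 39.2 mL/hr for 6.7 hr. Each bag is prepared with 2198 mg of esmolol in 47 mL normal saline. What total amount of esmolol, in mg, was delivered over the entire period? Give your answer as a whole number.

Concentration = 2198 mg ÷ 47 mL = 46.76596 mg/mL
Stage 1: 40 mL/hr × 3.7 hr = 148 mL → 148 mL × 46.76596 mg/mL = 6921.362 mg
Stage 2: 36 mL/hr × 3.9 hr = 140.4 mL → 140.4 mL × 46.76596 mg/mL = 6565.94 mg
Stage 3: 39.2 mL/hr × 6.7 hr = 262.64 mL → 262.64 mL × 46.76596 mg/mL = 12282.61 mg
Total = 6921.362 + 6565.94 + 12282.61 = 25769.91 mg

25770 mg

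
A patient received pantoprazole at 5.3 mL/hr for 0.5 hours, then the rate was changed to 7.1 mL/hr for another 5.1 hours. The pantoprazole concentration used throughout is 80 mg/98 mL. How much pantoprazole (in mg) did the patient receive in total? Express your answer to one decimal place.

31.7 mg

Concentration = 80 mg ÷ 98 mL = 0.8163265 mg/mL
Stage 1: 5.3 mL/hr × 0.5 hr = 2.65 mL → 2.65 mL × 0.8163265 mg/mL = 2.163265 mg
Stage 2: 7.1 mL/hr × 5.1 hr = 36.21 mL → 36.21 mL × 0.8163265 mg/mL = 29.55918 mg
Total = 2.163265 + 29.55918 = 31.72245 mg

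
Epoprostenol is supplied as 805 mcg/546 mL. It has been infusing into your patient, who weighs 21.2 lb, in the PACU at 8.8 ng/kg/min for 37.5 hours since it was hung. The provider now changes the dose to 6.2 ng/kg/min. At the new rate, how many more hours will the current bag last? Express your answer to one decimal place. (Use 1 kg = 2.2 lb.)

Initial rate:
Weight = 21.2 lb ÷ 2.2 lb/kg = 9.636364 kg
Dose = 8.8 ng/kg/min × 9.636364 kg = 84.8 ng/min
84.8 ng/min × 60 min/hr = 5088 ng/hr
Concentration = 805 mcg ÷ 546 mL = 1.474359 mcg/mL = 1474.359 ng/mL
Rate = 5088 ng/hr ÷ 1474.359 ng/mL = 3.450991 mL/hr
Volume infused so far = 3.450991 mL/hr × 37.5 hr = 129.4122 mL
Volume remaining = 546 − 129.4122 = 416.5878 mL
New rate:
Dose = 6.2 ng/kg/min × 9.636364 kg = 59.74545 ng/min
59.74545 ng/min × 60 min/hr = 3584.727 ng/hr
Rate = 3584.727 ng/hr ÷ 1474.359 ng/mL = 2.43138 mL/hr
Time remaining = 416.5878 mL ÷ 2.43138 mL/hr = 171.338 hr

171.3 hours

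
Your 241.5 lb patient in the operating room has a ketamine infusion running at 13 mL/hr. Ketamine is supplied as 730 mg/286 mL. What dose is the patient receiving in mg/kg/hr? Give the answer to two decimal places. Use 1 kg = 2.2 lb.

0.30 mg/kg/hr

Weight = 241.5 lb ÷ 2.2 lb/kg = 109.7727 kg
Concentration = 730 mg ÷ 286 mL = 2.552448 mg/mL
Drug rate = 13 mL/hr × 2.552448 mg/mL = 33.18182 mg/hr
33.18182 mg/hr ÷ 109.7727 kg = 0.3022774 mg/kg/hr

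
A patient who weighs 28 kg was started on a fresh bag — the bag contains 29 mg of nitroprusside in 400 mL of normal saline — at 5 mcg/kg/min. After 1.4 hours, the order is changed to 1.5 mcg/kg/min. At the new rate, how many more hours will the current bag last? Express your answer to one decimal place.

6.8 hours

Initial rate:
Dose = 5 mcg/kg/min × 28 kg = 140 mcg/min
140 mcg/min × 60 min/hr = 8400 mcg/hr
Concentration = 29 mg ÷ 400 mL = 0.0725 mg/mL = 72.5 mcg/mL
Rate = 8400 mcg/hr ÷ 72.5 mcg/mL = 115.8621 mL/hr
Volume infused so far = 115.8621 mL/hr × 1.4 hr = 162.2069 mL
Volume remaining = 400 − 162.2069 = 237.7931 mL
New rate:
Dose = 1.5 mcg/kg/min × 28 kg = 42 mcg/min
42 mcg/min × 60 min/hr = 2520 mcg/hr
Rate = 2520 mcg/hr ÷ 72.5 mcg/mL = 34.75862 mL/hr
Time remaining = 237.7931 mL ÷ 34.75862 mL/hr = 6.84127 hr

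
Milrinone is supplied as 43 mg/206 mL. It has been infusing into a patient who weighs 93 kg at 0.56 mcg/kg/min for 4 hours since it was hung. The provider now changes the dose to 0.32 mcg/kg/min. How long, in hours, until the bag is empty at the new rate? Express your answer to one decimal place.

17.1 hours

Initial rate:
Dose = 0.56 mcg/kg/min × 93 kg = 52.08 mcg/min
52.08 mcg/min × 60 min/hr = 3124.8 mcg/hr
Concentration = 43 mg ÷ 206 mL = 0.2087379 mg/mL = 208.7379 mcg/mL
Rate = 3124.8 mcg/hr ÷ 208.7379 mcg/mL = 14.96997 mL/hr
Volume infused so far = 14.96997 mL/hr × 4 hr = 59.87989 mL
Volume remaining = 206 − 59.87989 = 146.1201 mL
New rate:
Dose = 0.32 mcg/kg/min × 93 kg = 29.76 mcg/min
29.76 mcg/min × 60 min/hr = 1785.6 mcg/hr
Rate = 1785.6 mcg/hr ÷ 208.7379 mcg/mL = 8.55427 mL/hr
Time remaining = 146.1201 mL ÷ 8.55427 mL/hr = 17.08154 hr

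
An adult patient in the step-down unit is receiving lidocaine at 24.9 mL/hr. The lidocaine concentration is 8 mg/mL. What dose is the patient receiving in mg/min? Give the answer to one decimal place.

3.3 mg/min

Drug rate = 24.9 mL/hr × 8 mg/mL = 199.2 mg/hr
199.2 mg/hr ÷ 60 min/hr = 3.32 mg/min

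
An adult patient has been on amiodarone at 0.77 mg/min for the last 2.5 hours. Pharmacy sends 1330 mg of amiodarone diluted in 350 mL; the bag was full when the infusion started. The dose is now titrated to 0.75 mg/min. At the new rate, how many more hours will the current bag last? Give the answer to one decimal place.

Initial rate:
0.77 mg/min × 60 min/hr = 46.2 mg/hr
Concentration = 1330 mg ÷ 350 mL = 3.8 mg/mL
Rate = 46.2 mg/hr ÷ 3.8 mg/mL = 12.15789 mL/hr
Volume infused so far = 12.15789 mL/hr × 2.5 hr = 30.39474 mL
Volume remaining = 350 − 30.39474 = 319.6053 mL
New rate:
0.75 mg/min × 60 min/hr = 45 mg/hr
Rate = 45 mg/hr ÷ 3.8 mg/mL = 11.84211 mL/hr
Time remaining = 319.6053 mL ÷ 11.84211 mL/hr = 26.98889 hr

27.0 hours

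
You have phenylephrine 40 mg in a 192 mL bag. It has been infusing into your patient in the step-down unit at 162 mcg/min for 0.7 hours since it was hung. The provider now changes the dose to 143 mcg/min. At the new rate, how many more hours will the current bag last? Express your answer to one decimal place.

3.9 hours

Initial rate:
162 mcg/min × 60 min/hr = 9720 mcg/hr
Concentration = 40 mg ÷ 192 mL = 0.2083333 mg/mL = 208.3333 mcg/mL
Rate = 9720 mcg/hr ÷ 208.3333 mcg/mL = 46.656 mL/hr
Volume infused so far = 46.656 mL/hr × 0.7 hr = 32.6592 mL
Volume remaining = 192 − 32.6592 = 159.3408 mL
New rate:
143 mcg/min × 60 min/hr = 8580 mcg/hr
Rate = 8580 mcg/hr ÷ 208.3333 mcg/mL = 41.184 mL/hr
Time remaining = 159.3408 mL ÷ 41.184 mL/hr = 3.868998 hr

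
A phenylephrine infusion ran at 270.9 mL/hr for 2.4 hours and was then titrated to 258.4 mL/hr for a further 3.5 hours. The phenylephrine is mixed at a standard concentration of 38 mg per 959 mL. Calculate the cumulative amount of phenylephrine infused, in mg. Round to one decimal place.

Concentration = 38 mg ÷ 959 mL = 0.03962461 mg/mL
Stage 1: 270.9 mL/hr × 2.4 hr = 650.16 mL → 650.16 mL × 0.03962461 mg/mL = 25.76234 mg
Stage 2: 258.4 mL/hr × 3.5 hr = 904.4 mL → 904.4 mL × 0.03962461 mg/mL = 35.8365 mg
Total = 25.76234 + 35.8365 = 61.59883 mg

61.6 mg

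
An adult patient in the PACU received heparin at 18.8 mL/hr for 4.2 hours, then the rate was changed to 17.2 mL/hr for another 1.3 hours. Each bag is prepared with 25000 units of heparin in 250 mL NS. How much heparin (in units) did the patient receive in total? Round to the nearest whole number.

Concentration = 25000 units ÷ 250 mL = 100 units/mL
Stage 1: 18.8 mL/hr × 4.2 hr = 78.96 mL → 78.96 mL × 100 units/mL = 7896 units
Stage 2: 17.2 mL/hr × 1.3 hr = 22.36 mL → 22.36 mL × 100 units/mL = 2236 units
Total = 7896 + 2236 = 10132 units

10132 units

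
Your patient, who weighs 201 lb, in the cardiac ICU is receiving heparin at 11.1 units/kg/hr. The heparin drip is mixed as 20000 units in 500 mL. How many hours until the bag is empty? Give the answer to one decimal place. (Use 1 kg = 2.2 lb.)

Weight = 201 lb ÷ 2.2 lb/kg = 91.36364 kg
Dose = 11.1 units/kg/hr × 91.36364 kg = 1014.136 units/hr
Concentration = 20000 units ÷ 500 mL = 40 units/mL
Rate = 1014.136 units/hr ÷ 40 units/mL = 25.35341 mL/hr
Duration = 500 mL ÷ 25.35341 mL/hr = 19.72121 hr

19.7 hours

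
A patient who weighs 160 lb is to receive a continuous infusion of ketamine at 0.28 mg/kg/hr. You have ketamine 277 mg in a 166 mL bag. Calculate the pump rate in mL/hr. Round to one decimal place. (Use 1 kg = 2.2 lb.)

12.2 mL/hr

Weight = 160 lb ÷ 2.2 lb/kg = 72.72727 kg
Dose = 0.28 mg/kg/hr × 72.72727 kg = 20.36364 mg/hr
Concentration = 277 mg ÷ 166 mL = 1.668675 mg/mL
Rate = 20.36364 mg/hr ÷ 1.668675 mg/mL = 12.20348 mL/hr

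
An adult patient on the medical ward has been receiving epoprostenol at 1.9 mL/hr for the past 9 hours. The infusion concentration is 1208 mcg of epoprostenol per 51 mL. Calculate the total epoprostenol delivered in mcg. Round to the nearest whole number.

Concentration = 1208 mcg ÷ 51 mL = 23.68627 mcg/mL = 23686.27 ng/mL
Drug rate = 1.9 mL/hr × 23686.27 ng/mL = 45003.92 ng/hr
Total = 45003.92 ng/hr × 9 hr = 405035.3 ng = 405.0353 mcg

405 mcg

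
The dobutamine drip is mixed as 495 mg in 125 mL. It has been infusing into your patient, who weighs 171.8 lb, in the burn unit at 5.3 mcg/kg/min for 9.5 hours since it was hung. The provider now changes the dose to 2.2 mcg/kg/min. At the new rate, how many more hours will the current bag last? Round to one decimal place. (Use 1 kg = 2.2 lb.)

25.1 hours

Initial rate:
Weight = 171.8 lb ÷ 2.2 lb/kg = 78.09091 kg
Dose = 5.3 mcg/kg/min × 78.09091 kg = 413.8818 mcg/min
413.8818 mcg/min × 60 min/hr = 24832.91 mcg/hr
Concentration = 495 mg ÷ 125 mL = 3.96 mg/mL = 3960 mcg/mL
Rate = 24832.91 mcg/hr ÷ 3960 mcg/mL = 6.270937 mL/hr
Volume infused so far = 6.270937 mL/hr × 9.5 hr = 59.5739 mL
Volume remaining = 125 − 59.5739 = 65.4261 mL
New rate:
Dose = 2.2 mcg/kg/min × 78.09091 kg = 171.8 mcg/min
171.8 mcg/min × 60 min/hr = 10308 mcg/hr
Rate = 10308 mcg/hr ÷ 3960 mcg/mL = 2.60303 mL/hr
Time remaining = 65.4261 mL ÷ 2.60303 mL/hr = 25.13459 hr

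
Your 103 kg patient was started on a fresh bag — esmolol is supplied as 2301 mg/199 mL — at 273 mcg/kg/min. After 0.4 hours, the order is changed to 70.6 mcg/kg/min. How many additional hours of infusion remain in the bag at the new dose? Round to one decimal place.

3.7 hours

Initial rate:
Dose = 273 mcg/kg/min × 103 kg = 28119 mcg/min
28119 mcg/min × 60 min/hr = 1687140 mcg/hr
Concentration = 2301 mg ÷ 199 mL = 11.56281 mg/mL = 11562.81 mcg/mL
Rate = 1687140 mcg/hr ÷ 11562.81 mcg/mL = 145.9108 mL/hr
Volume infused so far = 145.9108 mL/hr × 0.4 hr = 58.36434 mL
Volume remaining = 199 − 58.36434 = 140.6357 mL
New rate:
Dose = 70.6 mcg/kg/min × 103 kg = 7271.8 mcg/min
7271.8 mcg/min × 60 min/hr = 436308 mcg/hr
Rate = 436308 mcg/hr ÷ 11562.81 mcg/mL = 37.73372 mL/hr
Time remaining = 140.6357 mL ÷ 37.73372 mL/hr = 3.727055 hr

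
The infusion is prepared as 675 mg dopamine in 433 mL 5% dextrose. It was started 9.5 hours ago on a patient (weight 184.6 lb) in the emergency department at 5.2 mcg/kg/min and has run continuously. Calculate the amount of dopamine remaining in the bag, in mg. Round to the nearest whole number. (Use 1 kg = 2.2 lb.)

426 mg

Weight = 184.6 lb ÷ 2.2 lb/kg = 83.90909 kg
Dose = 5.2 mcg/kg/min × 83.90909 kg = 436.3273 mcg/min
436.3273 mcg/min × 60 min/hr = 26179.64 mcg/hr
Concentration = 675 mg ÷ 433 mL = 1.558891 mg/mL = 1558.891 mcg/mL
Rate = 26179.64 mcg/hr ÷ 1558.891 mcg/mL = 16.79375 mL/hr
Volume infused = 16.79375 mL/hr × 9.5 hr = 159.5406 mL
Volume remaining = 433 − 159.5406 = 273.4594 mL
Drug remaining = 273.4594 mL × 1558.891 mcg/mL = 426293.5 mcg = 426.2935 mg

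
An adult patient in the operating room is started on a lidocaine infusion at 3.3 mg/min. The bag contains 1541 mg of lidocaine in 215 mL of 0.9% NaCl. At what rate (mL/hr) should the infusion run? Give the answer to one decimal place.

3.3 mg/min × 60 min/hr = 198 mg/hr
Concentration = 1541 mg ÷ 215 mL = 7.167442 mg/mL
Rate = 198 mg/hr ÷ 7.167442 mg/mL = 27.62492 mL/hr

27.6 mL/hr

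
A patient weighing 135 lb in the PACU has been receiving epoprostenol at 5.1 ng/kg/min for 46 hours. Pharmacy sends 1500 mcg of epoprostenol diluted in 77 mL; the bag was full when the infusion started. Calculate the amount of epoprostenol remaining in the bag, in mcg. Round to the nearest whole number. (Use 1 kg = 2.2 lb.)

636 mcg

Weight = 135 lb ÷ 2.2 lb/kg = 61.36364 kg
Dose = 5.1 ng/kg/min × 61.36364 kg = 312.9545 ng/min
312.9545 ng/min × 60 min/hr = 18777.27 ng/hr
Concentration = 1500 mcg ÷ 77 mL = 19.48052 mcg/mL = 19480.52 ng/mL
Rate = 18777.27 ng/hr ÷ 19480.52 ng/mL = 0.9639 mL/hr
Volume infused = 0.9639 mL/hr × 46 hr = 44.3394 mL
Volume remaining = 77 − 44.3394 = 32.6606 mL
Drug remaining = 32.6606 mL × 19480.52 ng/mL = 636245.5 ng = 636.2455 mcg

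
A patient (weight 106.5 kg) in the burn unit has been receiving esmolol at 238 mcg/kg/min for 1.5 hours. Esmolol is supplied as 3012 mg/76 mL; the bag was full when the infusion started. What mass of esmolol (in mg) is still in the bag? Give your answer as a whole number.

731 mg

Dose = 238 mcg/kg/min × 106.5 kg = 25347 mcg/min
25347 mcg/min × 60 min/hr = 1520820 mcg/hr
Concentration = 3012 mg ÷ 76 mL = 39.63158 mg/mL = 39631.58 mcg/mL
Rate = 1520820 mcg/hr ÷ 39631.58 mcg/mL = 38.37394 mL/hr
Volume infused = 38.37394 mL/hr × 1.5 hr = 57.56092 mL
Volume remaining = 76 − 57.56092 = 18.43908 mL
Drug remaining = 18.43908 mL × 39631.58 mcg/mL = 730770 mcg = 730.77 mg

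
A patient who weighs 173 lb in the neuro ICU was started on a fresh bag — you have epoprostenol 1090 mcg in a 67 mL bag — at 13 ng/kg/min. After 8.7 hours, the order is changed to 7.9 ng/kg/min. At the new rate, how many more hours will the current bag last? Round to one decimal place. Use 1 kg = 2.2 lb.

14.9 hours

Initial rate:
Weight = 173 lb ÷ 2.2 lb/kg = 78.63636 kg
Dose = 13 ng/kg/min × 78.63636 kg = 1022.273 ng/min
1022.273 ng/min × 60 min/hr = 61336.36 ng/hr
Concentration = 1090 mcg ÷ 67 mL = 16.26866 mcg/mL = 16268.66 ng/mL
Rate = 61336.36 ng/hr ÷ 16268.66 ng/mL = 3.770217 mL/hr
Volume infused so far = 3.770217 mL/hr × 8.7 hr = 32.80089 mL
Volume remaining = 67 − 32.80089 = 34.19911 mL
New rate:
Dose = 7.9 ng/kg/min × 78.63636 kg = 621.2273 ng/min
621.2273 ng/min × 60 min/hr = 37273.64 ng/hr
Rate = 37273.64 ng/hr ÷ 16268.66 ng/mL = 2.291132 mL/hr
Time remaining = 34.19911 mL ÷ 2.291132 mL/hr = 14.92673 hr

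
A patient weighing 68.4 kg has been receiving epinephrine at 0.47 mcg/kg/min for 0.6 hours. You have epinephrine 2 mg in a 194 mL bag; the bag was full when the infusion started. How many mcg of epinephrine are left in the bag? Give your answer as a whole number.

Dose = 0.47 mcg/kg/min × 68.4 kg = 32.148 mcg/min
32.148 mcg/min × 60 min/hr = 1928.88 mcg/hr
Concentration = 2 mg ÷ 194 mL = 0.01030928 mg/mL = 10.30928 mcg/mL
Rate = 1928.88 mcg/hr ÷ 10.30928 mcg/mL = 187.1014 mL/hr
Volume infused = 187.1014 mL/hr × 0.6 hr = 112.2608 mL
Volume remaining = 194 − 112.2608 = 81.73918 mL
Drug remaining = 81.73918 mL × 10.30928 mcg/mL = 842.672 mcg

843 mcg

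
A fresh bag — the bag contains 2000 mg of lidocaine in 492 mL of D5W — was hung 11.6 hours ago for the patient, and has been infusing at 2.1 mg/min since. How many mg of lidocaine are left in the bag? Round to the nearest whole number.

2.1 mg/min × 60 min/hr = 126 mg/hr
Concentration = 2000 mg ÷ 492 mL = 4.065041 mg/mL
Rate = 126 mg/hr ÷ 4.065041 mg/mL = 30.996 mL/hr
Volume infused = 30.996 mL/hr × 11.6 hr = 359.5536 mL
Volume remaining = 492 − 359.5536 = 132.4464 mL
Drug remaining = 132.4464 mL × 4.065041 mg/mL = 538.4 mg

538 mg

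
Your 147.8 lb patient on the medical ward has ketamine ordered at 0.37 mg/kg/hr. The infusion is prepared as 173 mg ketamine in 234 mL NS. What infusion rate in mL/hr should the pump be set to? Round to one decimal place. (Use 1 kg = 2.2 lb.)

Weight = 147.8 lb ÷ 2.2 lb/kg = 67.18182 kg
Dose = 0.37 mg/kg/hr × 67.18182 kg = 24.85727 mg/hr
Concentration = 173 mg ÷ 234 mL = 0.7393162 mg/mL
Rate = 24.85727 mg/hr ÷ 0.7393162 mg/mL = 33.62198 mL/hr

33.6 mL/hr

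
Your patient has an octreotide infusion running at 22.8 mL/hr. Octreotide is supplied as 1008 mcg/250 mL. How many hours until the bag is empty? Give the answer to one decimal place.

Duration = 250 mL ÷ 22.8 mL/hr = 10.96491 hr

11.0 hours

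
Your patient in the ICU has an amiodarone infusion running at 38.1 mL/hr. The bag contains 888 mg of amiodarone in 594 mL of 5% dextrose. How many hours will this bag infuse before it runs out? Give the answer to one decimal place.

Duration = 594 mL ÷ 38.1 mL/hr = 15.59055 hr

15.6 hours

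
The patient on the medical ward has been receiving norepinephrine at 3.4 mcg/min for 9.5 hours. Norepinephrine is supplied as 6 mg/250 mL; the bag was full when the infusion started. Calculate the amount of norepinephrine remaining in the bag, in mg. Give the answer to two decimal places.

3.4 mcg/min × 60 min/hr = 204 mcg/hr
Concentration = 6 mg ÷ 250 mL = 0.024 mg/mL = 24 mcg/mL
Rate = 204 mcg/hr ÷ 24 mcg/mL = 8.5 mL/hr
Volume infused = 8.5 mL/hr × 9.5 hr = 80.75 mL
Volume remaining = 250 − 80.75 = 169.25 mL
Drug remaining = 169.25 mL × 24 mcg/mL = 4062 mcg = 4.062 mg

4.06 mg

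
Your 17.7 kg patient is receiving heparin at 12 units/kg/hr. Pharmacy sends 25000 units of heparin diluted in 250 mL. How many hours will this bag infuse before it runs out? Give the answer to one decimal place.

Dose = 12 units/kg/hr × 17.7 kg = 212.4 units/hr
Concentration = 25000 units ÷ 250 mL = 100 units/mL
Rate = 212.4 units/hr ÷ 100 units/mL = 2.124 mL/hr
Duration = 250 mL ÷ 2.124 mL/hr = 117.7024 hr

117.7 hours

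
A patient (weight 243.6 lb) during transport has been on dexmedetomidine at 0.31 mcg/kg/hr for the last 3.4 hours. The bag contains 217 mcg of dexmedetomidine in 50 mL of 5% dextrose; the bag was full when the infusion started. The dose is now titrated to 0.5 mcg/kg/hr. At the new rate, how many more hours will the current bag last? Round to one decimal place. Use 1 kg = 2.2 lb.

Initial rate:
Weight = 243.6 lb ÷ 2.2 lb/kg = 110.7273 kg
Dose = 0.31 mcg/kg/hr × 110.7273 kg = 34.32545 mcg/hr
Concentration = 217 mcg ÷ 50 mL = 4.34 mcg/mL
Rate = 34.32545 mcg/hr ÷ 4.34 mcg/mL = 7.909091 mL/hr
Volume infused so far = 7.909091 mL/hr × 3.4 hr = 26.89091 mL
Volume remaining = 50 − 26.89091 = 23.10909 mL
New rate:
Dose = 0.5 mcg/kg/hr × 110.7273 kg = 55.36364 mcg/hr
Rate = 55.36364 mcg/hr ÷ 4.34 mcg/mL = 12.7566 mL/hr
Time remaining = 23.10909 mL ÷ 12.7566 mL/hr = 1.81154 hr

1.8 hours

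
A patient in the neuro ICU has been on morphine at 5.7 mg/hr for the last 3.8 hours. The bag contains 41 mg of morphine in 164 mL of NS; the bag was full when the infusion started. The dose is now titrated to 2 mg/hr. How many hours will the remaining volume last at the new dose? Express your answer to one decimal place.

Initial rate:
Concentration = 41 mg ÷ 164 mL = 0.25 mg/mL
Rate = 5.7 mg/hr ÷ 0.25 mg/mL = 22.8 mL/hr
Volume infused so far = 22.8 mL/hr × 3.8 hr = 86.64 mL
Volume remaining = 164 − 86.64 = 77.36 mL
New rate:
Rate = 2 mg/hr ÷ 0.25 mg/mL = 8 mL/hr
Time remaining = 77.36 mL ÷ 8 mL/hr = 9.67 hr

9.7 hours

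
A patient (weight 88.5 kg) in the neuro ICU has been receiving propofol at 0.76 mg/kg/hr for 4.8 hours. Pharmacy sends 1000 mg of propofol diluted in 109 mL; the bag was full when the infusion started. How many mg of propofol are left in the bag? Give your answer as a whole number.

677 mg

Dose = 0.76 mg/kg/hr × 88.5 kg = 67.26 mg/hr
Concentration = 1000 mg ÷ 109 mL = 9.174312 mg/mL
Rate = 67.26 mg/hr ÷ 9.174312 mg/mL = 7.33134 mL/hr
Volume infused = 7.33134 mL/hr × 4.8 hr = 35.19043 mL
Volume remaining = 109 − 35.19043 = 73.80957 mL
Drug remaining = 73.80957 mL × 9.174312 mg/mL = 677.152 mg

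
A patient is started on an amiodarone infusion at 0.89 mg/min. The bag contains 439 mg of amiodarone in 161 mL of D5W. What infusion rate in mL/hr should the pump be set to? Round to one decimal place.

19.6 mL/hr

0.89 mg/min × 60 min/hr = 53.4 mg/hr
Concentration = 439 mg ÷ 161 mL = 2.726708 mg/mL
Rate = 53.4 mg/hr ÷ 2.726708 mg/mL = 19.58405 mL/hr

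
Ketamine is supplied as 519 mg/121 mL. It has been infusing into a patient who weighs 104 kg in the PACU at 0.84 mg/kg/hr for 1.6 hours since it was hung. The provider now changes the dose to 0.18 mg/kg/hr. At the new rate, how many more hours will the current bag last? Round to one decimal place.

20.3 hours

Initial rate:
Dose = 0.84 mg/kg/hr × 104 kg = 87.36 mg/hr
Concentration = 519 mg ÷ 121 mL = 4.289256 mg/mL
Rate = 87.36 mg/hr ÷ 4.289256 mg/mL = 20.36717 mL/hr
Volume infused so far = 20.36717 mL/hr × 1.6 hr = 32.58747 mL
Volume remaining = 121 − 32.58747 = 88.41253 mL
New rate:
Dose = 0.18 mg/kg/hr × 104 kg = 18.72 mg/hr
Rate = 18.72 mg/hr ÷ 4.289256 mg/mL = 4.364393 mL/hr
Time remaining = 88.41253 mL ÷ 4.364393 mL/hr = 20.25769 hr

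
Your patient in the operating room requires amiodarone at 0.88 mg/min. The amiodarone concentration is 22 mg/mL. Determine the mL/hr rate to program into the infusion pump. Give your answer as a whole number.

2 mL/hr

0.88 mg/min × 60 min/hr = 52.8 mg/hr
Rate = 52.8 mg/hr ÷ 22 mg/mL = 2.4 mL/hr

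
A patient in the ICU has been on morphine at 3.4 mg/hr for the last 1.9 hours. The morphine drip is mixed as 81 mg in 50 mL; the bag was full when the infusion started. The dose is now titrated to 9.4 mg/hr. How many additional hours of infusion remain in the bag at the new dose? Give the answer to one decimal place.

7.9 hours

Initial rate:
Concentration = 81 mg ÷ 50 mL = 1.62 mg/mL
Rate = 3.4 mg/hr ÷ 1.62 mg/mL = 2.098765 mL/hr
Volume infused so far = 2.098765 mL/hr × 1.9 hr = 3.987654 mL
Volume remaining = 50 − 3.987654 = 46.01235 mL
New rate:
Rate = 9.4 mg/hr ÷ 1.62 mg/mL = 5.802469 mL/hr
Time remaining = 46.01235 mL ÷ 5.802469 mL/hr = 7.929787 hr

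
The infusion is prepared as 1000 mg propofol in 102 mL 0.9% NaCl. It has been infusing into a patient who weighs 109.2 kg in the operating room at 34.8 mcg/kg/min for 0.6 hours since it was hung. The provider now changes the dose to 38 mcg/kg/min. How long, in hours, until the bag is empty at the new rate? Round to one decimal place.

3.5 hours

Initial rate:
Dose = 34.8 mcg/kg/min × 109.2 kg = 3800.16 mcg/min
3800.16 mcg/min × 60 min/hr = 228009.6 mcg/hr
Concentration = 1000 mg ÷ 102 mL = 9.803922 mg/mL = 9803.922 mcg/mL
Rate = 228009.6 mcg/hr ÷ 9803.922 mcg/mL = 23.25698 mL/hr
Volume infused so far = 23.25698 mL/hr × 0.6 hr = 13.95419 mL
Volume remaining = 102 − 13.95419 = 88.04581 mL
New rate:
Dose = 38 mcg/kg/min × 109.2 kg = 4149.6 mcg/min
4149.6 mcg/min × 60 min/hr = 248976 mcg/hr
Rate = 248976 mcg/hr ÷ 9803.922 mcg/mL = 25.39555 mL/hr
Time remaining = 88.04581 mL ÷ 25.39555 mL/hr = 3.466978 hr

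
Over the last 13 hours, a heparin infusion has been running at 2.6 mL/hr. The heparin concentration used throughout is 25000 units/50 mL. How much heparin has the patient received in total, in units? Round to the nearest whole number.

16900 units

Concentration = 25000 units ÷ 50 mL = 500 units/mL
Drug rate = 2.6 mL/hr × 500 units/mL = 1300 units/hr
Total = 1300 units/hr × 13 hr = 16900 units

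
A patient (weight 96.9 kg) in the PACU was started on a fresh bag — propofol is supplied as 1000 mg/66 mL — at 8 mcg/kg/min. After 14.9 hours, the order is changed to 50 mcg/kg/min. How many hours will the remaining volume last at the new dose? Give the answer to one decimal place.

Initial rate:
Dose = 8 mcg/kg/min × 96.9 kg = 775.2 mcg/min
775.2 mcg/min × 60 min/hr = 46512 mcg/hr
Concentration = 1000 mg ÷ 66 mL = 15.15152 mg/mL = 15151.52 mcg/mL
Rate = 46512 mcg/hr ÷ 15151.52 mcg/mL = 3.069792 mL/hr
Volume infused so far = 3.069792 mL/hr × 14.9 hr = 45.7399 mL
Volume remaining = 66 − 45.7399 = 20.2601 mL
New rate:
Dose = 50 mcg/kg/min × 96.9 kg = 4845 mcg/min
4845 mcg/min × 60 min/hr = 290700 mcg/hr
Rate = 290700 mcg/hr ÷ 15151.52 mcg/mL = 19.1862 mL/hr
Time remaining = 20.2601 mL ÷ 19.1862 mL/hr = 1.055972 hr

1.1 hours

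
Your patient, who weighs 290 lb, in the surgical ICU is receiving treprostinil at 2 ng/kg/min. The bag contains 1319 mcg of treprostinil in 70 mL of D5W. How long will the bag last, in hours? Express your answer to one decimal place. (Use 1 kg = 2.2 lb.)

Weight = 290 lb ÷ 2.2 lb/kg = 131.8182 kg
Dose = 2 ng/kg/min × 131.8182 kg = 263.6364 ng/min
263.6364 ng/min × 60 min/hr = 15818.18 ng/hr
Concentration = 1319 mcg ÷ 70 mL = 18.84286 mcg/mL = 18842.86 ng/mL
Rate = 15818.18 ng/hr ÷ 18842.86 ng/mL = 0.8394789 mL/hr
Duration = 70 mL ÷ 0.8394789 mL/hr = 83.38506 hr

83.4 hours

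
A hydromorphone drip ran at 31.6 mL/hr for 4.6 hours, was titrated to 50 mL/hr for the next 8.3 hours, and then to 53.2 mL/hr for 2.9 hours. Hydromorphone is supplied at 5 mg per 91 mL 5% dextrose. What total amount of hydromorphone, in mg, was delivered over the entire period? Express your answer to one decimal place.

39.3 mg

Concentration = 5 mg ÷ 91 mL = 0.05494505 mg/mL
Stage 1: 31.6 mL/hr × 4.6 hr = 145.36 mL → 145.36 mL × 0.05494505 mg/mL = 7.986813 mg
Stage 2: 50 mL/hr × 8.3 hr = 415 mL → 415 mL × 0.05494505 mg/mL = 22.8022 mg
Stage 3: 53.2 mL/hr × 2.9 hr = 154.28 mL → 154.28 mL × 0.05494505 mg/mL = 8.476923 mg
Total = 7.986813 + 22.8022 + 8.476923 = 39.26593 mg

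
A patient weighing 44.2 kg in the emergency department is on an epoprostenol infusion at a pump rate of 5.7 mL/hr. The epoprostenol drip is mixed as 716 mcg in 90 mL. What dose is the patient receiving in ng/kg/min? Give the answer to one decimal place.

Concentration = 716 mcg ÷ 90 mL = 7.955556 mcg/mL = 7955.556 ng/mL
Drug rate = 5.7 mL/hr × 7955.556 ng/mL = 45346.67 ng/hr
45346.67 ng/hr ÷ 60 min/hr = 755.7778 ng/min
755.7778 ng/min ÷ 44.2 kg = 17.09904 ng/kg/min

17.1 ng/kg/min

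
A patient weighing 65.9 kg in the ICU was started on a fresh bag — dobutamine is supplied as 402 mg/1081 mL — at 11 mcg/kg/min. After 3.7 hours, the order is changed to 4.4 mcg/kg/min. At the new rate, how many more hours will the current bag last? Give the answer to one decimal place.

Initial rate:
Dose = 11 mcg/kg/min × 65.9 kg = 724.9 mcg/min
724.9 mcg/min × 60 min/hr = 43494 mcg/hr
Concentration = 402 mg ÷ 1081 mL = 0.3718779 mg/mL = 371.8779 mcg/mL
Rate = 43494 mcg/hr ÷ 371.8779 mcg/mL = 116.9577 mL/hr
Volume infused so far = 116.9577 mL/hr × 3.7 hr = 432.7437 mL
Volume remaining = 1081 − 432.7437 = 648.2563 mL
New rate:
Dose = 4.4 mcg/kg/min × 65.9 kg = 289.96 mcg/min
289.96 mcg/min × 60 min/hr = 17397.6 mcg/hr
Rate = 17397.6 mcg/hr ÷ 371.8779 mcg/mL = 46.7831 mL/hr
Time remaining = 648.2563 mL ÷ 46.7831 mL/hr = 13.85664 hr

13.9 hours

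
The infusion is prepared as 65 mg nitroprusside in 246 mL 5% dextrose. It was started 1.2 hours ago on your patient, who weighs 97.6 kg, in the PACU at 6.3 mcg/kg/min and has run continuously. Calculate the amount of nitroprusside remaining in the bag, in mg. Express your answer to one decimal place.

20.7 mg

Dose = 6.3 mcg/kg/min × 97.6 kg = 614.88 mcg/min
614.88 mcg/min × 60 min/hr = 36892.8 mcg/hr
Concentration = 65 mg ÷ 246 mL = 0.2642276 mg/mL = 264.2276 mcg/mL
Rate = 36892.8 mcg/hr ÷ 264.2276 mcg/mL = 139.6251 mL/hr
Volume infused = 139.6251 mL/hr × 1.2 hr = 167.5501 mL
Volume remaining = 246 − 167.5501 = 78.44993 mL
Drug remaining = 78.44993 mL × 264.2276 mcg/mL = 20728.64 mcg = 20.72864 mg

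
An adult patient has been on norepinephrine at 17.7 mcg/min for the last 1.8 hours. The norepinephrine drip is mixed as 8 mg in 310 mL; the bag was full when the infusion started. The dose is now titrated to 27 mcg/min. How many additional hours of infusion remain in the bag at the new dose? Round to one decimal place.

Initial rate:
17.7 mcg/min × 60 min/hr = 1062 mcg/hr
Concentration = 8 mg ÷ 310 mL = 0.02580645 mg/mL = 25.80645 mcg/mL
Rate = 1062 mcg/hr ÷ 25.80645 mcg/mL = 41.1525 mL/hr
Volume infused so far = 41.1525 mL/hr × 1.8 hr = 74.0745 mL
Volume remaining = 310 − 74.0745 = 235.9255 mL
New rate:
27 mcg/min × 60 min/hr = 1620 mcg/hr
Rate = 1620 mcg/hr ÷ 25.80645 mcg/mL = 62.775 mL/hr
Time remaining = 235.9255 mL ÷ 62.775 mL/hr = 3.758272 hr

3.8 hours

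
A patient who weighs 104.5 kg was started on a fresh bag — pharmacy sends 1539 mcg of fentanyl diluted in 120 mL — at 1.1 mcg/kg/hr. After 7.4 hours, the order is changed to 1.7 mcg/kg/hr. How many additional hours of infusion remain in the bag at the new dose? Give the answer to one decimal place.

Initial rate:
Dose = 1.1 mcg/kg/hr × 104.5 kg = 114.95 mcg/hr
Concentration = 1539 mcg ÷ 120 mL = 12.825 mcg/mL
Rate = 114.95 mcg/hr ÷ 12.825 mcg/mL = 8.962963 mL/hr
Volume infused so far = 8.962963 mL/hr × 7.4 hr = 66.32593 mL
Volume remaining = 120 − 66.32593 = 53.67407 mL
New rate:
Dose = 1.7 mcg/kg/hr × 104.5 kg = 177.65 mcg/hr
Rate = 177.65 mcg/hr ÷ 12.825 mcg/mL = 13.85185 mL/hr
Time remaining = 53.67407 mL ÷ 13.85185 mL/hr = 3.874866 hr

3.9 hours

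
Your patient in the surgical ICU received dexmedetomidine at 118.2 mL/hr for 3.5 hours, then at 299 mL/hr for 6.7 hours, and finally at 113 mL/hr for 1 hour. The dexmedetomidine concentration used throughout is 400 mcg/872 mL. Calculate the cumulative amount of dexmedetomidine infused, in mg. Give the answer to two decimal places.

Concentration = 400 mcg ÷ 872 mL = 0.4587156 mcg/mL
Stage 1: 118.2 mL/hr × 3.5 hr = 413.7 mL → 413.7 mL × 0.4587156 mcg/mL = 189.7706 mcg
Stage 2: 299 mL/hr × 6.7 hr = 2003.3 mL → 2003.3 mL × 0.4587156 mcg/mL = 918.945 mcg
Stage 3: 113 mL/hr × 1 hr = 113 mL → 113 mL × 0.4587156 mcg/mL = 51.83486 mcg
Total = 189.7706 + 918.945 + 51.83486 = 1160.55 mcg = 1.16055 mg

1.16 mg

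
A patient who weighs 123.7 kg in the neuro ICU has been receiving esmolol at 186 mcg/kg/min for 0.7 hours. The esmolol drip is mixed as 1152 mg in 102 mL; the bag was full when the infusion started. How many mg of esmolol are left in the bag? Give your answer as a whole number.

Dose = 186 mcg/kg/min × 123.7 kg = 23008.2 mcg/min
23008.2 mcg/min × 60 min/hr = 1380492 mcg/hr
Concentration = 1152 mg ÷ 102 mL = 11.29412 mg/mL = 11294.12 mcg/mL
Rate = 1380492 mcg/hr ÷ 11294.12 mcg/mL = 122.2311 mL/hr
Volume infused = 122.2311 mL/hr × 0.7 hr = 85.56174 mL
Volume remaining = 102 − 85.56174 = 16.43826 mL
Drug remaining = 16.43826 mL × 11294.12 mcg/mL = 185655.6 mcg = 185.6556 mg

186 mg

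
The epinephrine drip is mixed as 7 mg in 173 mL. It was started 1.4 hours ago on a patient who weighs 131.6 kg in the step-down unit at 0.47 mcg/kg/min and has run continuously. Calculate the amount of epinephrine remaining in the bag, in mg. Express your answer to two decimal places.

Dose = 0.47 mcg/kg/min × 131.6 kg = 61.852 mcg/min
61.852 mcg/min × 60 min/hr = 3711.12 mcg/hr
Concentration = 7 mg ÷ 173 mL = 0.04046243 mg/mL = 40.46243 mcg/mL
Rate = 3711.12 mcg/hr ÷ 40.46243 mcg/mL = 91.71768 mL/hr
Volume infused = 91.71768 mL/hr × 1.4 hr = 128.4048 mL
Volume remaining = 173 − 128.4048 = 44.59525 mL
Drug remaining = 44.59525 mL × 40.46243 mcg/mL = 1804.432 mcg = 1.804432 mg

1.80 mg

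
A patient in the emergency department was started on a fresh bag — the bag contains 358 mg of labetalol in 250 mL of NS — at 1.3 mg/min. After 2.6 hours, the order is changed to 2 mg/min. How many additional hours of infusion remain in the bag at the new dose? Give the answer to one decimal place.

1.3 hours

Initial rate:
1.3 mg/min × 60 min/hr = 78 mg/hr
Concentration = 358 mg ÷ 250 mL = 1.432 mg/mL
Rate = 78 mg/hr ÷ 1.432 mg/mL = 54.46927 mL/hr
Volume infused so far = 54.46927 mL/hr × 2.6 hr = 141.6201 mL
Volume remaining = 250 − 141.6201 = 108.3799 mL
New rate:
2 mg/min × 60 min/hr = 120 mg/hr
Rate = 120 mg/hr ÷ 1.432 mg/mL = 83.79888 mL/hr
Time remaining = 108.3799 mL ÷ 83.79888 mL/hr = 1.293333 hr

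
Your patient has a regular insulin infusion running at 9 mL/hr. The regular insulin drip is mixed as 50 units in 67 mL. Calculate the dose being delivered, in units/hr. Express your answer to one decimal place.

6.7 units/hr

Concentration = 50 units ÷ 67 mL = 0.7462687 units/mL
Drug rate = 9 mL/hr × 0.7462687 units/mL = 6.716418 units/hr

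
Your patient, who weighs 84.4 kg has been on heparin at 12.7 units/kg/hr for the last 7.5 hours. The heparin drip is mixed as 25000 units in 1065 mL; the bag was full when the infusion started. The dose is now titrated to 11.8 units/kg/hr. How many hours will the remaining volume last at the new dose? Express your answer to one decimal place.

17.0 hours

Initial rate:
Dose = 12.7 units/kg/hr × 84.4 kg = 1071.88 units/hr
Concentration = 25000 units ÷ 1065 mL = 23.47418 units/mL
Rate = 1071.88 units/hr ÷ 23.47418 units/mL = 45.66209 mL/hr
Volume infused so far = 45.66209 mL/hr × 7.5 hr = 342.4657 mL
Volume remaining = 1065 − 342.4657 = 722.5343 mL
New rate:
Dose = 11.8 units/kg/hr × 84.4 kg = 995.92 units/hr
Rate = 995.92 units/hr ÷ 23.47418 units/mL = 42.42619 mL/hr
Time remaining = 722.5343 mL ÷ 42.42619 mL/hr = 17.03038 hr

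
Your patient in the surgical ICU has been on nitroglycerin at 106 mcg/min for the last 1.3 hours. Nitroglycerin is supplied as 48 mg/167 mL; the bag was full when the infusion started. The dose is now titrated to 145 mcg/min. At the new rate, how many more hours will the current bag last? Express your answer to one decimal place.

Initial rate:
106 mcg/min × 60 min/hr = 6360 mcg/hr
Concentration = 48 mg ÷ 167 mL = 0.2874251 mg/mL = 287.4251 mcg/mL
Rate = 6360 mcg/hr ÷ 287.4251 mcg/mL = 22.1275 mL/hr
Volume infused so far = 22.1275 mL/hr × 1.3 hr = 28.76575 mL
Volume remaining = 167 − 28.76575 = 138.2343 mL
New rate:
145 mcg/min × 60 min/hr = 8700 mcg/hr
Rate = 8700 mcg/hr ÷ 287.4251 mcg/mL = 30.26875 mL/hr
Time remaining = 138.2343 mL ÷ 30.26875 mL/hr = 4.566897 hr

4.6 hours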